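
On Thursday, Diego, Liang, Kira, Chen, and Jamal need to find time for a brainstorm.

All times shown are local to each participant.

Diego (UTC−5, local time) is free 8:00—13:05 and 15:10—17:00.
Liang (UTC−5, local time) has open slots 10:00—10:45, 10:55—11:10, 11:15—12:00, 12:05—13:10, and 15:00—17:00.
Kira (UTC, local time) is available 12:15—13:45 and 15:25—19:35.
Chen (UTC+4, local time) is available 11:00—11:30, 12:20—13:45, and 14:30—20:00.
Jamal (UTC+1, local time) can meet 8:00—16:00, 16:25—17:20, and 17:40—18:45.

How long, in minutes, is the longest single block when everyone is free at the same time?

20 minutes

Diego → UTC: 13:00–18:05, 20:10–22:00.
Liang → UTC: 15:00–15:45, 15:55–16:10, 16:15–17:00, 17:05–18:10, 20:00–22:00.
Kira → UTC: 12:15–13:45, 15:25–19:35.
Chen → UTC: 07:00–07:30, 08:20–09:45, 10:30–16:00.
Jamal → UTC: 07:00–15:00, 15:25–16:20, 16:40–17:45.
Diego ∩ Liang: 15:00–15:45, 15:55–16:10, 16:15–17:00, 17:05–18:05, 20:10–22:00.
Diego ∩ Liang ∩ Kira: 15:25–15:45, 15:55–16:10, 16:15–17:00, 17:05–18:05.
Diego ∩ Liang ∩ Kira ∩ Chen: 15:25–15:45, 15:55–16:00.
Diego ∩ Liang ∩ Kira ∩ Chen ∩ Jamal: 15:25–15:45, 15:55–16:00.
Common window lengths: 20, 5 min; longest is 20.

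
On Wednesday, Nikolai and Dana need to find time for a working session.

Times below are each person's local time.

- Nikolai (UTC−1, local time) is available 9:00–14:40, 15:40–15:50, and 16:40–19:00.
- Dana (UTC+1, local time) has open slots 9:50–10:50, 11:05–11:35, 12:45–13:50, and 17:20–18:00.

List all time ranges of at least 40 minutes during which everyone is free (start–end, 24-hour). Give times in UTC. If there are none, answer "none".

11:45–12:50

Nikolai → UTC: 10:00–15:40, 16:40–16:50, 17:40–20:00.
Dana → UTC: 08:50–09:50, 10:05–10:35, 11:45–12:50, 16:20–17:00.
Nikolai ∩ Dana: 10:05–10:35, 11:45–12:50, 16:40–16:50.
Windows ≥ 40 min: 11:45–12:50.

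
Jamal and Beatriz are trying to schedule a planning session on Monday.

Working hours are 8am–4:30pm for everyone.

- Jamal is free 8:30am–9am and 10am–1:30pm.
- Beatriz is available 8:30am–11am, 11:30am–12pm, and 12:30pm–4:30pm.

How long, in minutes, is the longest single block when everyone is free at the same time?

60 minutes

Jamal ∩ Beatriz: 08:30–09:00, 10:00–11:00, 11:30–12:00, 12:30–13:30.
Common window lengths: 30, 60, 30, 60 min; longest is 60.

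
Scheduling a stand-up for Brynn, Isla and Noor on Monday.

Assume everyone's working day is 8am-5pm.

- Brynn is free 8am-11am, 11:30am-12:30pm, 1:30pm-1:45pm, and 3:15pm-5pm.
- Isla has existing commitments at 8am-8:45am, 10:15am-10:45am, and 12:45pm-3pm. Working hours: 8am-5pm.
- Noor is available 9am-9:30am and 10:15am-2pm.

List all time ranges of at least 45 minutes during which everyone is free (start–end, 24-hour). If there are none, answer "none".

Isla free within 08:00–17:00: 08:45–10:15, 10:45–12:45, 15:00–17:00.
Brynn ∩ Isla: 08:45–10:15, 10:45–11:00, 11:30–12:30, 15:15–17:00.
Brynn ∩ Isla ∩ Noor: 09:00–09:30, 10:45–11:00, 11:30–12:30.
Windows ≥ 45 min: 11:30–12:30.

11:30–12:30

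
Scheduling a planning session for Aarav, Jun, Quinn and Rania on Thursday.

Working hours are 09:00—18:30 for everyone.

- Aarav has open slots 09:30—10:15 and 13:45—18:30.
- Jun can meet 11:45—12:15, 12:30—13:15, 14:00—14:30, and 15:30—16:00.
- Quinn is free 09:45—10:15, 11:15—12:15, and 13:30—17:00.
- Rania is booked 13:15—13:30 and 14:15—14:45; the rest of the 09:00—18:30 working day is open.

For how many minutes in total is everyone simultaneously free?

Rania free within 09:00–18:30: 09:00–13:15, 13:30–14:15, 14:45–18:30.
Aarav ∩ Jun: 14:00–14:30, 15:30–16:00.
Aarav ∩ Jun ∩ Quinn: 14:00–14:30, 15:30–16:00.
Aarav ∩ Jun ∩ Quinn ∩ Rania: 14:00–14:15, 15:30–16:00.
Total common minutes: 15 + 30 = 45.

45 minutes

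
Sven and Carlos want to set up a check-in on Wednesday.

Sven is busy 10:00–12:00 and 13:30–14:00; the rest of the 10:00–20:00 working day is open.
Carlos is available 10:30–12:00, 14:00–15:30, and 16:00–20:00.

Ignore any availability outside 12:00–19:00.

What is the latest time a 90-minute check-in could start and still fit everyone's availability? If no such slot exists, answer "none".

Sven free within 10:00–20:00: 12:00–13:30, 14:00–20:00.
Sven ∩ Carlos: 14:00–15:30, 16:00–20:00.
Restricted to 12:00–19:00: 14:00–15:30, 16:00–19:00.
Windows ≥ 90 min: 14:00–15:30, 16:00–19:00.
Latest start in the last window 16:00–19:00 is 19:00 − 90 min = 17:30.

17:30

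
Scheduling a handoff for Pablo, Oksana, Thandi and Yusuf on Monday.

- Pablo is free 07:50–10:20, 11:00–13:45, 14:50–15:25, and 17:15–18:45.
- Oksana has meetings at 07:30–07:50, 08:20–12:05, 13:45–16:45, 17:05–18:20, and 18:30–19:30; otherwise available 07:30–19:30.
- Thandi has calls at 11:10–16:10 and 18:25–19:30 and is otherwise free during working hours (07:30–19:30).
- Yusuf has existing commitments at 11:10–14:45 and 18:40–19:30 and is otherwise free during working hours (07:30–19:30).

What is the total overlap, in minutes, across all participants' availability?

Oksana free within 07:30–19:30: 07:50–08:20, 12:05–13:45, 16:45–17:05, 18:20–18:30.
Thandi free within 07:30–19:30: 07:30–11:10, 16:10–18:25.
Yusuf free within 07:30–19:30: 07:30–11:10, 14:45–18:40.
Pablo ∩ Oksana: 07:50–08:20, 12:05–13:45, 18:20–18:30.
Pablo ∩ Oksana ∩ Thandi: 07:50–08:20, 18:20–18:25.
Pablo ∩ Oksana ∩ Thandi ∩ Yusuf: 07:50–08:20, 18:20–18:25.
Total common minutes: 30 + 5 = 35.

35 minutes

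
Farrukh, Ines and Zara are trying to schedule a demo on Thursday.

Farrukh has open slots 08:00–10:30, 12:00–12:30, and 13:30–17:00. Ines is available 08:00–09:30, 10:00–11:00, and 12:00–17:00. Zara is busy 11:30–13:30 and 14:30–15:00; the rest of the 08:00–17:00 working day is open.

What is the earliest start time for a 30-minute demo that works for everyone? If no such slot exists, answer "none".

08:00

Zara free within 08:00–17:00: 08:00–11:30, 13:30–14:30, 15:00–17:00.
Farrukh ∩ Ines: 08:00–09:30, 10:00–10:30, 12:00–12:30, 13:30–17:00.
Farrukh ∩ Ines ∩ Zara: 08:00–09:30, 10:00–10:30, 13:30–14:30, 15:00–17:00.
Windows ≥ 30 min: 08:00–09:30, 10:00–10:30, 13:30–14:30, 15:00–17:00.
Earliest such window starts at 08:00.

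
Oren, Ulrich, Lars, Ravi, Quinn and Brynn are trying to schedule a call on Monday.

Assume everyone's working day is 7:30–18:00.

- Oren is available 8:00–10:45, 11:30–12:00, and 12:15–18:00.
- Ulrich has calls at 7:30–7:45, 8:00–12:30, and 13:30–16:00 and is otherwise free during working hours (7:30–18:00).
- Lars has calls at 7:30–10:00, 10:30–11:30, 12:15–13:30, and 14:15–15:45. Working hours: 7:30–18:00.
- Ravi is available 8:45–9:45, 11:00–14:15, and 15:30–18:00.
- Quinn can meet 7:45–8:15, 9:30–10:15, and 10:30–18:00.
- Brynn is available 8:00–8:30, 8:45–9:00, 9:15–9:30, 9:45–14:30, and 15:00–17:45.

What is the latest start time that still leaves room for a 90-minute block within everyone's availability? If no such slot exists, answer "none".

16:15

Ulrich free within 07:30–18:00: 07:45–08:00, 12:30–13:30, 16:00–18:00.
Lars free within 07:30–18:00: 10:00–10:30, 11:30–12:15, 13:30–14:15, 15:45–18:00.
Oren ∩ Ulrich: 12:30–13:30, 16:00–18:00.
Oren ∩ Ulrich ∩ Lars: 16:00–18:00.
Oren ∩ Ulrich ∩ Lars ∩ Ravi: 16:00–18:00.
Oren ∩ Ulrich ∩ Lars ∩ Ravi ∩ Quinn: 16:00–18:00.
Oren ∩ Ulrich ∩ Lars ∩ Ravi ∩ Quinn ∩ Brynn: 16:00–17:45.
Windows ≥ 90 min: 16:00–17:45.
Latest start in the last window 16:00–17:45 is 17:45 − 90 min = 16:15.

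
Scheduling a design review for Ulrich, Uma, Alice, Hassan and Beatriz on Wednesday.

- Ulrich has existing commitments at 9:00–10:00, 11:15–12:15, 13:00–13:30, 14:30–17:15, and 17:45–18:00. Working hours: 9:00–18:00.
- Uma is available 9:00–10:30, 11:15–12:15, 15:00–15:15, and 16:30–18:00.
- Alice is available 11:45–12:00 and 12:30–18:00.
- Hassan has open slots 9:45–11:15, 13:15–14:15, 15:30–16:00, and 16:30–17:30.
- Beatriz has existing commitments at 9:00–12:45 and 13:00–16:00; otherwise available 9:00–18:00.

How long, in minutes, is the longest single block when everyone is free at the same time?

Ulrich free within 09:00–18:00: 10:00–11:15, 12:15–13:00, 13:30–14:30, 17:15–17:45.
Beatriz free within 09:00–18:00: 12:45–13:00, 16:00–18:00.
Ulrich ∩ Uma: 10:00–10:30, 17:15–17:45.
Ulrich ∩ Uma ∩ Alice: 17:15–17:45.
Ulrich ∩ Uma ∩ Alice ∩ Hassan: 17:15–17:30.
Ulrich ∩ Uma ∩ Alice ∩ Hassan ∩ Beatriz: 17:15–17:30.
Single common window of 15 minutes.

15 minutes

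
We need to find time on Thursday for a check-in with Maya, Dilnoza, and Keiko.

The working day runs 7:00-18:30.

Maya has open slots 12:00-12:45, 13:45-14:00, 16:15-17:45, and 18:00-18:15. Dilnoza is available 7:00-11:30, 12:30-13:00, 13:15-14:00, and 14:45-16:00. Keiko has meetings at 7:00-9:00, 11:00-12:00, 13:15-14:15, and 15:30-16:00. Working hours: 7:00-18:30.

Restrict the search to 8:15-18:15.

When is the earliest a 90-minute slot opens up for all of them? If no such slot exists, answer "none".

Keiko free within 07:00–18:30: 09:00–11:00, 12:00–13:15, 14:15–15:30, 16:00–18:30.
Maya ∩ Dilnoza: 12:30–12:45, 13:45–14:00.
Maya ∩ Dilnoza ∩ Keiko: 12:30–12:45.
Restricted to 08:15–18:15: 12:30–12:45.
Windows ≥ 90 min: (none).

none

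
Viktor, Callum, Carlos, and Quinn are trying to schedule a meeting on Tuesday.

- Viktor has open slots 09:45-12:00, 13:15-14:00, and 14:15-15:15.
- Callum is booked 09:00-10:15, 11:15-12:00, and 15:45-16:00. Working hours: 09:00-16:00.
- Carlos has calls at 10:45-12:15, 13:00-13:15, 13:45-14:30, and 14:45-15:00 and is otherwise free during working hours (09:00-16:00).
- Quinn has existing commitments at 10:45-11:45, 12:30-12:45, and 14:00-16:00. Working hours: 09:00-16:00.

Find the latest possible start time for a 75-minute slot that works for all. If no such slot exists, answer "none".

Callum free within 09:00–16:00: 10:15–11:15, 12:00–15:45.
Carlos free within 09:00–16:00: 09:00–10:45, 12:15–13:00, 13:15–13:45, 14:30–14:45, 15:00–16:00.
Quinn free within 09:00–16:00: 09:00–10:45, 11:45–12:30, 12:45–14:00.
Viktor ∩ Callum: 10:15–11:15, 13:15–14:00, 14:15–15:15.
Viktor ∩ Callum ∩ Carlos: 10:15–10:45, 13:15–13:45, 14:30–14:45, 15:00–15:15.
Viktor ∩ Callum ∩ Carlos ∩ Quinn: 10:15–10:45, 13:15–13:45.
Windows ≥ 75 min: (none).

none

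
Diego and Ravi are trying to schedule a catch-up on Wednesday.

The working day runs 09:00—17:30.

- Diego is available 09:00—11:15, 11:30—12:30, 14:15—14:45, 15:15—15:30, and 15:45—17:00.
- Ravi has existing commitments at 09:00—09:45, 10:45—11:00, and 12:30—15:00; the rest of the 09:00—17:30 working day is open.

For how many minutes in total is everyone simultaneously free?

Ravi free within 09:00–17:30: 09:45–10:45, 11:00–12:30, 15:00–17:30.
Diego ∩ Ravi: 09:45–10:45, 11:00–11:15, 11:30–12:30, 15:15–15:30, 15:45–17:00.
Total common minutes: 60 + 15 + 60 + 15 + 75 = 225.

225 minutes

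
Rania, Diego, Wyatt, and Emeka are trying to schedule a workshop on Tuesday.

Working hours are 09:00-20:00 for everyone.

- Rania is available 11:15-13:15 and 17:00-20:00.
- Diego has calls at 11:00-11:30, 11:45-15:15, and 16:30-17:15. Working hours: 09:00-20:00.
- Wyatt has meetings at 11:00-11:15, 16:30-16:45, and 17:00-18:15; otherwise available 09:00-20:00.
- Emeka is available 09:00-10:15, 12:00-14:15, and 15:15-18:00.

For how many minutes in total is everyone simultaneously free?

Diego free within 09:00–20:00: 09:00–11:00, 11:30–11:45, 15:15–16:30, 17:15–20:00.
Wyatt free within 09:00–20:00: 09:00–11:00, 11:15–16:30, 16:45–17:00, 18:15–20:00.
Rania ∩ Diego: 11:30–11:45, 17:15–20:00.
Rania ∩ Diego ∩ Wyatt: 11:30–11:45, 18:15–20:00.
Rania ∩ Diego ∩ Wyatt ∩ Emeka: (none).
Total common minutes: 0.

0 minutes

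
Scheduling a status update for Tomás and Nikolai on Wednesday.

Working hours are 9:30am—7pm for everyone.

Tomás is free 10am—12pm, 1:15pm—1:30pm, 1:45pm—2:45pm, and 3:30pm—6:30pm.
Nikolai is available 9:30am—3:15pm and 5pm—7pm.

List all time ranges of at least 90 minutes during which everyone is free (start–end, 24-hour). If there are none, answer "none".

10:00–12:00, 17:00–18:30

Tomás ∩ Nikolai: 10:00–12:00, 13:15–13:30, 13:45–14:45, 17:00–18:30.
Windows ≥ 90 min: 10:00–12:00, 17:00–18:30.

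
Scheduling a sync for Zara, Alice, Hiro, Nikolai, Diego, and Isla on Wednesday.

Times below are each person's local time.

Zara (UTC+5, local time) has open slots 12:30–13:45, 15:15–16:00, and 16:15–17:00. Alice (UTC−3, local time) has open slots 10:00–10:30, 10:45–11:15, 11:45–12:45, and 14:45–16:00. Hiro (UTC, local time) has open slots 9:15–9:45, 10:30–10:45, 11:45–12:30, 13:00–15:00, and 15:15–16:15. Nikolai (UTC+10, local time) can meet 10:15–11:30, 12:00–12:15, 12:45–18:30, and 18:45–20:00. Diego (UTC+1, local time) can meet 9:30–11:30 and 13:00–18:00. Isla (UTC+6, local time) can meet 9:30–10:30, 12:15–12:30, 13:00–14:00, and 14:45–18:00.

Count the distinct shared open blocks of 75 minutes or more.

Zara → UTC: 07:30–08:45, 10:15–11:00, 11:15–12:00.
Alice → UTC: 13:00–13:30, 13:45–14:15, 14:45–15:45, 17:45–19:00.
Hiro → UTC: 09:15–09:45, 10:30–10:45, 11:45–12:30, 13:00–15:00, 15:15–16:15.
Nikolai → UTC: 00:15–01:30, 02:00–02:15, 02:45–08:30, 08:45–10:00.
Diego → UTC: 08:30–10:30, 12:00–17:00.
Isla → UTC: 03:30–04:30, 06:15–06:30, 07:00–08:00, 08:45–12:00.
Zara ∩ Alice: (none).
Zara ∩ Alice ∩ Hiro: (none).
Zara ∩ Alice ∩ Hiro ∩ Nikolai: (none).
Zara ∩ Alice ∩ Hiro ∩ Nikolai ∩ Diego: (none).
Zara ∩ Alice ∩ Hiro ∩ Nikolai ∩ Diego ∩ Isla: (none).
Windows ≥ 75 min: (none).
That's 0 windows.

0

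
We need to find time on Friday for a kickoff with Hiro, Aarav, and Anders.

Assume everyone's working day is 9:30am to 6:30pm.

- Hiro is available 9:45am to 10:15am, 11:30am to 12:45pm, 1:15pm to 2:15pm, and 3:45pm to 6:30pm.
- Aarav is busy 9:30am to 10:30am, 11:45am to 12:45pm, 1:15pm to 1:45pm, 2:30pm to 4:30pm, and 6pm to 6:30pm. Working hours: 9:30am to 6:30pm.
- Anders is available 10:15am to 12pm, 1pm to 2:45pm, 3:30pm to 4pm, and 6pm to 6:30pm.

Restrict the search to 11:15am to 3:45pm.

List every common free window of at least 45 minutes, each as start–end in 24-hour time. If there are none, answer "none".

Aarav free within 09:30–18:30: 10:30–11:45, 12:45–13:15, 13:45–14:30, 16:30–18:00.
Hiro ∩ Aarav: 11:30–11:45, 13:45–14:15, 16:30–18:00.
Hiro ∩ Aarav ∩ Anders: 11:30–11:45, 13:45–14:15.
Restricted to 11:15–15:45: 11:30–11:45, 13:45–14:15.
Windows ≥ 45 min: (none).

none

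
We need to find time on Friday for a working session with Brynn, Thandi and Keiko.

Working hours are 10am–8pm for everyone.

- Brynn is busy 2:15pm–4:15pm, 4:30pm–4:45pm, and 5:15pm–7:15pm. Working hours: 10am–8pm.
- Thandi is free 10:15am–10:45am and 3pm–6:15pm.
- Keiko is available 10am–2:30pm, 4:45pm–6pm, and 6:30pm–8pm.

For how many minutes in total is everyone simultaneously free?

Brynn free within 10:00–20:00: 10:00–14:15, 16:15–16:30, 16:45–17:15, 19:15–20:00.
Brynn ∩ Thandi: 10:15–10:45, 16:15–16:30, 16:45–17:15.
Brynn ∩ Thandi ∩ Keiko: 10:15–10:45, 16:45–17:15.
Total common minutes: 30 + 30 = 60.

60 minutes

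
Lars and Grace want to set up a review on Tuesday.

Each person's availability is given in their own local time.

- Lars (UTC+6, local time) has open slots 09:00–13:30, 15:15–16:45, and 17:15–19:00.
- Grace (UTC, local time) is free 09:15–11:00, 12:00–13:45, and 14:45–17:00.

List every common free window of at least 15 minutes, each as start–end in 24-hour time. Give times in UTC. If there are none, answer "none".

09:15–10:45, 12:00–13:00

Lars → UTC: 03:00–07:30, 09:15–10:45, 11:15–13:00.
Grace → UTC: 09:15–11:00, 12:00–13:45, 14:45–17:00.
Lars ∩ Grace: 09:15–10:45, 12:00–13:00.
Windows ≥ 15 min: 09:15–10:45, 12:00–13:00.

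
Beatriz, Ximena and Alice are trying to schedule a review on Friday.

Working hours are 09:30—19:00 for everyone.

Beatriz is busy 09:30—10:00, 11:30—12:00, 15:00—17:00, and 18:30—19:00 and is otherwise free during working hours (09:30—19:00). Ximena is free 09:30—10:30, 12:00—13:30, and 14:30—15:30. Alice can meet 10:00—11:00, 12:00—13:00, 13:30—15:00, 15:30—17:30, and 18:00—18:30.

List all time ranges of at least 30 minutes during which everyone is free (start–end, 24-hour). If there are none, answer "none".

Beatriz free within 09:30–19:00: 10:00–11:30, 12:00–15:00, 17:00–18:30.
Beatriz ∩ Ximena: 10:00–10:30, 12:00–13:30, 14:30–15:00.
Beatriz ∩ Ximena ∩ Alice: 10:00–10:30, 12:00–13:00, 14:30–15:00.
Windows ≥ 30 min: 10:00–10:30, 12:00–13:00, 14:30–15:00.

10:00–10:30, 12:00–13:00, 14:30–15:00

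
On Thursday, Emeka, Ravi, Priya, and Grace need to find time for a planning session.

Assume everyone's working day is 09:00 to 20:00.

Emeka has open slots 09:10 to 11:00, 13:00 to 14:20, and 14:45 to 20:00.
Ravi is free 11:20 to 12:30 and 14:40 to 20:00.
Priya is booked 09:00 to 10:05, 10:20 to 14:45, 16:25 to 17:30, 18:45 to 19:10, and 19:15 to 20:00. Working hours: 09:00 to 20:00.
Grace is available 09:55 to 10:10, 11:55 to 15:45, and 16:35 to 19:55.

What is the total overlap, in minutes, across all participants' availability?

Priya free within 09:00–20:00: 10:05–10:20, 14:45–16:25, 17:30–18:45, 19:10–19:15.
Emeka ∩ Ravi: 14:45–20:00.
Emeka ∩ Ravi ∩ Priya: 14:45–16:25, 17:30–18:45, 19:10–19:15.
Emeka ∩ Ravi ∩ Priya ∩ Grace: 14:45–15:45, 17:30–18:45, 19:10–19:15.
Total common minutes: 60 + 75 + 5 = 140.

140 minutes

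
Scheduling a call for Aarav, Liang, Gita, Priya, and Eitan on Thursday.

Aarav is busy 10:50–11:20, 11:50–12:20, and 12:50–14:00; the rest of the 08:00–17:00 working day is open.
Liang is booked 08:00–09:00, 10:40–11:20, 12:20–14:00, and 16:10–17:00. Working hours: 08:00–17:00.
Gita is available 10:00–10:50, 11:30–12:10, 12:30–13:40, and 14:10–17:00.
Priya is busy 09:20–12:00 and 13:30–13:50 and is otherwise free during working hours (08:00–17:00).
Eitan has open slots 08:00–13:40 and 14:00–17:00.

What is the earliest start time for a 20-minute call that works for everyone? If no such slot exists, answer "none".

14:10

Aarav free within 08:00–17:00: 08:00–10:50, 11:20–11:50, 12:20–12:50, 14:00–17:00.
Liang free within 08:00–17:00: 09:00–10:40, 11:20–12:20, 14:00–16:10.
Priya free within 08:00–17:00: 08:00–09:20, 12:00–13:30, 13:50–17:00.
Aarav ∩ Liang: 09:00–10:40, 11:20–11:50, 14:00–16:10.
Aarav ∩ Liang ∩ Gita: 10:00–10:40, 11:30–11:50, 14:10–16:10.
Aarav ∩ Liang ∩ Gita ∩ Priya: 14:10–16:10.
Aarav ∩ Liang ∩ Gita ∩ Priya ∩ Eitan: 14:10–16:10.
Windows ≥ 20 min: 14:10–16:10.
Earliest such window starts at 14:10.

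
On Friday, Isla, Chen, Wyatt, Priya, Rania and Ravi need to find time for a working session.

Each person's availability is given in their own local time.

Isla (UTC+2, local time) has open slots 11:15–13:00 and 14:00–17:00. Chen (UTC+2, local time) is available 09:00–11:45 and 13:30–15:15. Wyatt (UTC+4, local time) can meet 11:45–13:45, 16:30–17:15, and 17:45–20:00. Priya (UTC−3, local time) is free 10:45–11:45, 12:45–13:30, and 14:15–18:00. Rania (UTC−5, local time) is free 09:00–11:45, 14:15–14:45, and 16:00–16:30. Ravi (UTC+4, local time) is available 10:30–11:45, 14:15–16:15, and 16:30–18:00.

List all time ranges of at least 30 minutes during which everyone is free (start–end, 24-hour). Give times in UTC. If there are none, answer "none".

Isla → UTC: 09:15–11:00, 12:00–15:00.
Chen → UTC: 07:00–09:45, 11:30–13:15.
Wyatt → UTC: 07:45–09:45, 12:30–13:15, 13:45–16:00.
Priya → UTC: 13:45–14:45, 15:45–16:30, 17:15–21:00.
Rania → UTC: 14:00–16:45, 19:15–19:45, 21:00–21:30.
Ravi → UTC: 06:30–07:45, 10:15–12:15, 12:30–14:00.
Isla ∩ Chen: 09:15–09:45, 12:00–13:15.
Isla ∩ Chen ∩ Wyatt: 09:15–09:45, 12:30–13:15.
Isla ∩ Chen ∩ Wyatt ∩ Priya: (none).
Isla ∩ Chen ∩ Wyatt ∩ Priya ∩ Rania: (none).
Isla ∩ Chen ∩ Wyatt ∩ Priya ∩ Rania ∩ Ravi: (none).
Windows ≥ 30 min: (none).

none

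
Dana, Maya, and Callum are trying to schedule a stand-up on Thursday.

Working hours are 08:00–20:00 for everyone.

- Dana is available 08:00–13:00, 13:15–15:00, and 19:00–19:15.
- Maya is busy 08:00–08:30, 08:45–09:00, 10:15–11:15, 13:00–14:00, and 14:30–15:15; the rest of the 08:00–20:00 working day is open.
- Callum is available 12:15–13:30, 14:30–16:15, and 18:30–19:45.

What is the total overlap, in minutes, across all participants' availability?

60 minutes

Maya free within 08:00–20:00: 08:30–08:45, 09:00–10:15, 11:15–13:00, 14:00–14:30, 15:15–20:00.
Dana ∩ Maya: 08:30–08:45, 09:00–10:15, 11:15–13:00, 14:00–14:30, 19:00–19:15.
Dana ∩ Maya ∩ Callum: 12:15–13:00, 19:00–19:15.
Total common minutes: 45 + 15 = 60.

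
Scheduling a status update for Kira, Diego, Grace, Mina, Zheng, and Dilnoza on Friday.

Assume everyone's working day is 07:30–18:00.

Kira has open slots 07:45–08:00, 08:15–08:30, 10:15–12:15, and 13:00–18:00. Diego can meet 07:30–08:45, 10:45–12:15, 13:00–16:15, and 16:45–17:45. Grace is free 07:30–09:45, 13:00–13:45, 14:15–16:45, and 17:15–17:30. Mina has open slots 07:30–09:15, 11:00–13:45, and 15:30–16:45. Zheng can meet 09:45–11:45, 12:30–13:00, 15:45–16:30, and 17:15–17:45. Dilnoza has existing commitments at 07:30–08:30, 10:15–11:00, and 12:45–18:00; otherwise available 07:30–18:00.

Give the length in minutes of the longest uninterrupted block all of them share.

Dilnoza free within 07:30–18:00: 08:30–10:15, 11:00–12:45.
Kira ∩ Diego: 07:45–08:00, 08:15–08:30, 10:45–12:15, 13:00–16:15, 16:45–17:45.
Kira ∩ Diego ∩ Grace: 07:45–08:00, 08:15–08:30, 13:00–13:45, 14:15–16:15, 17:15–17:30.
Kira ∩ Diego ∩ Grace ∩ Mina: 07:45–08:00, 08:15–08:30, 13:00–13:45, 15:30–16:15.
Kira ∩ Diego ∩ Grace ∩ Mina ∩ Zheng: 15:45–16:15.
Kira ∩ Diego ∩ Grace ∩ Mina ∩ Zheng ∩ Dilnoza: (none).
No common window.

0 minutes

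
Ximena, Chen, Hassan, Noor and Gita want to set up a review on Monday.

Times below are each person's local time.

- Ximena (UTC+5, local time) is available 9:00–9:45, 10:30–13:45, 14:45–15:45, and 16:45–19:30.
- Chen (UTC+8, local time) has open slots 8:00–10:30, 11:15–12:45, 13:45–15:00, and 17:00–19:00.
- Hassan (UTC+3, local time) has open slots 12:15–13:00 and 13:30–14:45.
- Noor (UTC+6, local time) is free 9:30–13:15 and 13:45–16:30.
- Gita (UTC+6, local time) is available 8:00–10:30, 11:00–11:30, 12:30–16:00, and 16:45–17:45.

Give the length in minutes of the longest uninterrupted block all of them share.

Ximena → UTC: 04:00–04:45, 05:30–08:45, 09:45–10:45, 11:45–14:30.
Chen → UTC: 00:00–02:30, 03:15–04:45, 05:45–07:00, 09:00–11:00.
Hassan → UTC: 09:15–10:00, 10:30–11:45.
Noor → UTC: 03:30–07:15, 07:45–10:30.
Gita → UTC: 02:00–04:30, 05:00–05:30, 06:30–10:00, 10:45–11:45.
Ximena ∩ Chen: 04:00–04:45, 05:45–07:00, 09:45–10:45.
Ximena ∩ Chen ∩ Hassan: 09:45–10:00, 10:30–10:45.
Ximena ∩ Chen ∩ Hassan ∩ Noor: 09:45–10:00.
Ximena ∩ Chen ∩ Hassan ∩ Noor ∩ Gita: 09:45–10:00.
Single common window of 15 minutes.

15 minutes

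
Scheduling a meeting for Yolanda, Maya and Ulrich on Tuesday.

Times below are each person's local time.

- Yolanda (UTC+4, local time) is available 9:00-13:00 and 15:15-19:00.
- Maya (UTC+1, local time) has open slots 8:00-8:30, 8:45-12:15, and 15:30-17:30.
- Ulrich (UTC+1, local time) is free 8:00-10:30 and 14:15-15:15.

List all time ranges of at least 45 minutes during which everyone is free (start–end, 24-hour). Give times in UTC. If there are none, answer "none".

Yolanda → UTC: 05:00–09:00, 11:15–15:00.
Maya → UTC: 07:00–07:30, 07:45–11:15, 14:30–16:30.
Ulrich → UTC: 07:00–09:30, 13:15–14:15.
Yolanda ∩ Maya: 07:00–07:30, 07:45–09:00, 14:30–15:00.
Yolanda ∩ Maya ∩ Ulrich: 07:00–07:30, 07:45–09:00.
Windows ≥ 45 min: 07:45–09:00.

07:45–09:00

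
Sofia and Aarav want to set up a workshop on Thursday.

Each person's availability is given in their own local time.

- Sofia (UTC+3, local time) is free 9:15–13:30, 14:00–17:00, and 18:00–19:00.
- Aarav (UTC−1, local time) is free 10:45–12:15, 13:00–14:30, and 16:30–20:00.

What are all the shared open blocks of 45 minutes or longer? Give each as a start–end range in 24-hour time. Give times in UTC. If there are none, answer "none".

11:45–13:15

Sofia → UTC: 06:15–10:30, 11:00–14:00, 15:00–16:00.
Aarav → UTC: 11:45–13:15, 14:00–15:30, 17:30–21:00.
Sofia ∩ Aarav: 11:45–13:15, 15:00–15:30.
Windows ≥ 45 min: 11:45–13:15.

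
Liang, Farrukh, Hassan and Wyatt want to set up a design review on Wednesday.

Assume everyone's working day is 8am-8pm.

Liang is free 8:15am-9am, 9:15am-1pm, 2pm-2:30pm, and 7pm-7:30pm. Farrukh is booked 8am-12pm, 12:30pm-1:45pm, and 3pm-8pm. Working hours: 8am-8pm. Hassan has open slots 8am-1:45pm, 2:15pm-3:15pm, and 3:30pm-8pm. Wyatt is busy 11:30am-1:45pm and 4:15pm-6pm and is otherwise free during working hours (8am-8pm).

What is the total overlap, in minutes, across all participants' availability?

Farrukh free within 08:00–20:00: 12:00–12:30, 13:45–15:00.
Wyatt free within 08:00–20:00: 08:00–11:30, 13:45–16:15, 18:00–20:00.
Liang ∩ Farrukh: 12:00–12:30, 14:00–14:30.
Liang ∩ Farrukh ∩ Hassan: 12:00–12:30, 14:15–14:30.
Liang ∩ Farrukh ∩ Hassan ∩ Wyatt: 14:15–14:30.
Total common minutes: 15.

15 minutes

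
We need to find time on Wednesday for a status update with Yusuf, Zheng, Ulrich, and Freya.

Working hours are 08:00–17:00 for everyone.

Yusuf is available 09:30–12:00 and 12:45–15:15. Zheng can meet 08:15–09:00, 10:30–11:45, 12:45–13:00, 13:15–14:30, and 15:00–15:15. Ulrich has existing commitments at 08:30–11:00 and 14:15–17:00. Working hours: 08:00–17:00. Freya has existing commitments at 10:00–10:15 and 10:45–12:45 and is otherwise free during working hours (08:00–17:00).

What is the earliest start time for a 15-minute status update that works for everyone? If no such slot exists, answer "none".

12:45

Ulrich free within 08:00–17:00: 08:00–08:30, 11:00–14:15.
Freya free within 08:00–17:00: 08:00–10:00, 10:15–10:45, 12:45–17:00.
Yusuf ∩ Zheng: 10:30–11:45, 12:45–13:00, 13:15–14:30, 15:00–15:15.
Yusuf ∩ Zheng ∩ Ulrich: 11:00–11:45, 12:45–13:00, 13:15–14:15.
Yusuf ∩ Zheng ∩ Ulrich ∩ Freya: 12:45–13:00, 13:15–14:15.
Windows ≥ 15 min: 12:45–13:00, 13:15–14:15.
Earliest such window starts at 12:45.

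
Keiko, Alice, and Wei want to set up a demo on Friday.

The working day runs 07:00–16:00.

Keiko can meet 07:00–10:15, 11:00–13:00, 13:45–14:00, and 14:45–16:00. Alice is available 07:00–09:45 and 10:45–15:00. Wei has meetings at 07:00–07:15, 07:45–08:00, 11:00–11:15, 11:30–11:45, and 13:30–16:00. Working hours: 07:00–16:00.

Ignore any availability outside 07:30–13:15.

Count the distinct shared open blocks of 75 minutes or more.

2

Wei free within 07:00–16:00: 07:15–07:45, 08:00–11:00, 11:15–11:30, 11:45–13:30.
Keiko ∩ Alice: 07:00–09:45, 11:00–13:00, 13:45–14:00, 14:45–15:00.
Keiko ∩ Alice ∩ Wei: 07:15–07:45, 08:00–09:45, 11:15–11:30, 11:45–13:00.
Restricted to 07:30–13:15: 07:30–07:45, 08:00–09:45, 11:15–11:30, 11:45–13:00.
Windows ≥ 75 min: 08:00–09:45, 11:45–13:00.
That's 2 windows.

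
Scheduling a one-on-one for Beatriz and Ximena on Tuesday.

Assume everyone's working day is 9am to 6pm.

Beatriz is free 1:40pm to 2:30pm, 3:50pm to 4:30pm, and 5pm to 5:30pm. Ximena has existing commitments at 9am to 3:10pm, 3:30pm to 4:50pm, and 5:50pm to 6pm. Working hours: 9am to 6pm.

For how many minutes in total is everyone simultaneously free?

Ximena free within 09:00–18:00: 15:10–15:30, 16:50–17:50.
Beatriz ∩ Ximena: 17:00–17:30.
Total common minutes: 30.

30 minutes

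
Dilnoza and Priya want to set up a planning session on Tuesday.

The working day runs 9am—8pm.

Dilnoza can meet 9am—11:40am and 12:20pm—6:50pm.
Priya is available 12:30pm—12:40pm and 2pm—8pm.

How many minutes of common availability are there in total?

Dilnoza ∩ Priya: 12:30–12:40, 14:00–18:50.
Total common minutes: 10 + 290 = 300.

300 minutes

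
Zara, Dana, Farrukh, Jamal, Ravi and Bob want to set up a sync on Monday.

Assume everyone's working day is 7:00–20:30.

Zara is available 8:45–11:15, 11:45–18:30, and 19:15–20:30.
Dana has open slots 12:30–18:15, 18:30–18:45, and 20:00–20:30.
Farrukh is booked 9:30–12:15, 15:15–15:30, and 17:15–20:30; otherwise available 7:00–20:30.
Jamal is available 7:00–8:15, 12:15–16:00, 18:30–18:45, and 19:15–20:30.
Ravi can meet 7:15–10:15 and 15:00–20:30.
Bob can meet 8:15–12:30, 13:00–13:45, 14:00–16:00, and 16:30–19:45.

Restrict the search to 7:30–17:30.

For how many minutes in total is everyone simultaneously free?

45 minutes

Farrukh free within 07:00–20:30: 07:00–09:30, 12:15–15:15, 15:30–17:15.
Zara ∩ Dana: 12:30–18:15, 20:00–20:30.
Zara ∩ Dana ∩ Farrukh: 12:30–15:15, 15:30–17:15.
Zara ∩ Dana ∩ Farrukh ∩ Jamal: 12:30–15:15, 15:30–16:00.
Zara ∩ Dana ∩ Farrukh ∩ Jamal ∩ Ravi: 15:00–15:15, 15:30–16:00.
Zara ∩ Dana ∩ Farrukh ∩ Jamal ∩ Ravi ∩ Bob: 15:00–15:15, 15:30–16:00.
Restricted to 07:30–17:30: 15:00–15:15, 15:30–16:00.
Total common minutes: 15 + 30 = 45.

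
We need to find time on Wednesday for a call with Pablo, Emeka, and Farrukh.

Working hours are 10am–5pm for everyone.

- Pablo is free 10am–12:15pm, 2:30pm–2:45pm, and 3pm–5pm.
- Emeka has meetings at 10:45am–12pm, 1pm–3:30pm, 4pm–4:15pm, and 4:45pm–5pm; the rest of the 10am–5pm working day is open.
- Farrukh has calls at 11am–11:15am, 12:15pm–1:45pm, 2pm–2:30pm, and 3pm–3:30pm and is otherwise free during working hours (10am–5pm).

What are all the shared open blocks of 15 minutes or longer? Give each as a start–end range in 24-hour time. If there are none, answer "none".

Emeka free within 10:00–17:00: 10:00–10:45, 12:00–13:00, 15:30–16:00, 16:15–16:45.
Farrukh free within 10:00–17:00: 10:00–11:00, 11:15–12:15, 13:45–14:00, 14:30–15:00, 15:30–17:00.
Pablo ∩ Emeka: 10:00–10:45, 12:00–12:15, 15:30–16:00, 16:15–16:45.
Pablo ∩ Emeka ∩ Farrukh: 10:00–10:45, 12:00–12:15, 15:30–16:00, 16:15–16:45.
Windows ≥ 15 min: 10:00–10:45, 12:00–12:15, 15:30–16:00, 16:15–16:45.

10:00–10:45, 12:00–12:15, 15:30–16:00, 16:15–16:45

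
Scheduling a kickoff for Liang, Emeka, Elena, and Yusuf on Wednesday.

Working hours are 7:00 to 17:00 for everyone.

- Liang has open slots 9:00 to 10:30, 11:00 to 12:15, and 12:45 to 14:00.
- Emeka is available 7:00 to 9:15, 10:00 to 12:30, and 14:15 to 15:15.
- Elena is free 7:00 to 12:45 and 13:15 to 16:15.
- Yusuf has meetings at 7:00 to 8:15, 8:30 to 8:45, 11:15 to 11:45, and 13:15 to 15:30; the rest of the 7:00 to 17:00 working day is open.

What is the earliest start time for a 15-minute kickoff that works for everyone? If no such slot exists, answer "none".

Yusuf free within 07:00–17:00: 08:15–08:30, 08:45–11:15, 11:45–13:15, 15:30–17:00.
Liang ∩ Emeka: 09:00–09:15, 10:00–10:30, 11:00–12:15.
Liang ∩ Emeka ∩ Elena: 09:00–09:15, 10:00–10:30, 11:00–12:15.
Liang ∩ Emeka ∩ Elena ∩ Yusuf: 09:00–09:15, 10:00–10:30, 11:00–11:15, 11:45–12:15.
Windows ≥ 15 min: 09:00–09:15, 10:00–10:30, 11:00–11:15, 11:45–12:15.
Earliest such window starts at 09:00.

09:00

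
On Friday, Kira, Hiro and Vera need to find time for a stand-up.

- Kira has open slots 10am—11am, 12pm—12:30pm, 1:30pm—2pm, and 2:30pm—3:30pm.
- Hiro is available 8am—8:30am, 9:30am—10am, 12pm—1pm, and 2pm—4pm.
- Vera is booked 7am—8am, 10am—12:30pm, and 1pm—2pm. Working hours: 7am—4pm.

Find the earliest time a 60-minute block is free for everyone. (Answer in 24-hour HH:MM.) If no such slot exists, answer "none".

Vera free within 07:00–16:00: 08:00–10:00, 12:30–13:00, 14:00–16:00.
Kira ∩ Hiro: 12:00–12:30, 14:30–15:30.
Kira ∩ Hiro ∩ Vera: 14:30–15:30.
Windows ≥ 60 min: 14:30–15:30.
Earliest such window starts at 14:30.

14:30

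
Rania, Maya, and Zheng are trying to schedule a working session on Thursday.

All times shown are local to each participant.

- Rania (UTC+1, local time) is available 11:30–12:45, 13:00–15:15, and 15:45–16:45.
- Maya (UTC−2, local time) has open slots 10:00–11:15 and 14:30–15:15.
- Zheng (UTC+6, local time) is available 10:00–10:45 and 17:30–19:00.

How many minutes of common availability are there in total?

60 minutes

Rania → UTC: 10:30–11:45, 12:00–14:15, 14:45–15:45.
Maya → UTC: 12:00–13:15, 16:30–17:15.
Zheng → UTC: 04:00–04:45, 11:30–13:00.
Rania ∩ Maya: 12:00–13:15.
Rania ∩ Maya ∩ Zheng: 12:00–13:00.
Total common minutes: 60.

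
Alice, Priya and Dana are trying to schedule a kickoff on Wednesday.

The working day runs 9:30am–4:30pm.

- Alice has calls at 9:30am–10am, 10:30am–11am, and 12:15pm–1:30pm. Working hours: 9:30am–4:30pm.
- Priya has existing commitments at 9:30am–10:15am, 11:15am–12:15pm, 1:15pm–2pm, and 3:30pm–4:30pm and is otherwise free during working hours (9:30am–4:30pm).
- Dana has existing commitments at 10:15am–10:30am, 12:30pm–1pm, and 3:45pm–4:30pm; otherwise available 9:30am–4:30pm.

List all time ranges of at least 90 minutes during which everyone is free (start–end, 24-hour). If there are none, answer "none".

14:00–15:30

Alice free within 09:30–16:30: 10:00–10:30, 11:00–12:15, 13:30–16:30.
Priya free within 09:30–16:30: 10:15–11:15, 12:15–13:15, 14:00–15:30.
Dana free within 09:30–16:30: 09:30–10:15, 10:30–12:30, 13:00–15:45.
Alice ∩ Priya: 10:15–10:30, 11:00–11:15, 14:00–15:30.
Alice ∩ Priya ∩ Dana: 11:00–11:15, 14:00–15:30.
Windows ≥ 90 min: 14:00–15:30.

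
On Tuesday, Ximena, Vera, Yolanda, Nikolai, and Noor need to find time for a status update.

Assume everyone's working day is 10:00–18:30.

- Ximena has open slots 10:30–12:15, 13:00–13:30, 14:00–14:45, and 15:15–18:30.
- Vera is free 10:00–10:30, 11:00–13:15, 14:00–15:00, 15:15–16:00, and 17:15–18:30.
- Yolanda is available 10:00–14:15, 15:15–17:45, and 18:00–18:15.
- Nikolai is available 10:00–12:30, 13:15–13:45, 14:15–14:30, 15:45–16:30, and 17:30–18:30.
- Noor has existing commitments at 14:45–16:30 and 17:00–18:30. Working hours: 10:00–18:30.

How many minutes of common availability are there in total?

Noor free within 10:00–18:30: 10:00–14:45, 16:30–17:00.
Ximena ∩ Vera: 11:00–12:15, 13:00–13:15, 14:00–14:45, 15:15–16:00, 17:15–18:30.
Ximena ∩ Vera ∩ Yolanda: 11:00–12:15, 13:00–13:15, 14:00–14:15, 15:15–16:00, 17:15–17:45, 18:00–18:15.
Ximena ∩ Vera ∩ Yolanda ∩ Nikolai: 11:00–12:15, 15:45–16:00, 17:30–17:45, 18:00–18:15.
Ximena ∩ Vera ∩ Yolanda ∩ Nikolai ∩ Noor: 11:00–12:15.
Total common minutes: 75.

75 minutes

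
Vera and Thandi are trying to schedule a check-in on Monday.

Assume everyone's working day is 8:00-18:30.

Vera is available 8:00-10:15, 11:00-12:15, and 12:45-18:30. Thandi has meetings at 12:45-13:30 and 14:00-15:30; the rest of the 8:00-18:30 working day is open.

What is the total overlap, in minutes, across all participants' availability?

420 minutes

Thandi free within 08:00–18:30: 08:00–12:45, 13:30–14:00, 15:30–18:30.
Vera ∩ Thandi: 08:00–10:15, 11:00–12:15, 13:30–14:00, 15:30–18:30.
Total common minutes: 135 + 75 + 30 + 180 = 420.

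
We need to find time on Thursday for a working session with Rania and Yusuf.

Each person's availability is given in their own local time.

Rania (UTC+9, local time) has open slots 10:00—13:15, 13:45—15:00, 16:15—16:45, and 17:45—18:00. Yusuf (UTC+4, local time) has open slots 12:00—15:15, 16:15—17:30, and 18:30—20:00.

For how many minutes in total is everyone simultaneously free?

15 minutes

Rania → UTC: 01:00–04:15, 04:45–06:00, 07:15–07:45, 08:45–09:00.
Yusuf → UTC: 08:00–11:15, 12:15–13:30, 14:30–16:00.
Rania ∩ Yusuf: 08:45–09:00.
Total common minutes: 15.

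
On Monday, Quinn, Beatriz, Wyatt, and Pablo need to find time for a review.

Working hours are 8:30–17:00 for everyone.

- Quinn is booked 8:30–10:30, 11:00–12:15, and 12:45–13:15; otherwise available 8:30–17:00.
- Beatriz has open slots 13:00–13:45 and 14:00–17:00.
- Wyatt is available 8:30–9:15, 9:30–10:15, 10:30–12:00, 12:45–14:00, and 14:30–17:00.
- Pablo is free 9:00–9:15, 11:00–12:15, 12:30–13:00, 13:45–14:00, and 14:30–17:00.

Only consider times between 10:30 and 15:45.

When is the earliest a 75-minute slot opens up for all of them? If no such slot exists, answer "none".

14:30

Quinn free within 08:30–17:00: 10:30–11:00, 12:15–12:45, 13:15–17:00.
Quinn ∩ Beatriz: 13:15–13:45, 14:00–17:00.
Quinn ∩ Beatriz ∩ Wyatt: 13:15–13:45, 14:30–17:00.
Quinn ∩ Beatriz ∩ Wyatt ∩ Pablo: 14:30–17:00.
Restricted to 10:30–15:45: 14:30–15:45.
Windows ≥ 75 min: 14:30–15:45.
Earliest such window starts at 14:30.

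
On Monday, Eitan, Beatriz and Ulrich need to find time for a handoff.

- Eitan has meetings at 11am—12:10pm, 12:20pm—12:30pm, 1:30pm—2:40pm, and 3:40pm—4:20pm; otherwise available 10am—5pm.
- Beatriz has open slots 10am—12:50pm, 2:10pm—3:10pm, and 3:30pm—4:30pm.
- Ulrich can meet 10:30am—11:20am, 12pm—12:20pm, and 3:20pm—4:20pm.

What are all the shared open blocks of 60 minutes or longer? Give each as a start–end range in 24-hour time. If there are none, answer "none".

none

Eitan free within 10:00–17:00: 10:00–11:00, 12:10–12:20, 12:30–13:30, 14:40–15:40, 16:20–17:00.
Eitan ∩ Beatriz: 10:00–11:00, 12:10–12:20, 12:30–12:50, 14:40–15:10, 15:30–15:40, 16:20–16:30.
Eitan ∩ Beatriz ∩ Ulrich: 10:30–11:00, 12:10–12:20, 15:30–15:40.
Windows ≥ 60 min: (none).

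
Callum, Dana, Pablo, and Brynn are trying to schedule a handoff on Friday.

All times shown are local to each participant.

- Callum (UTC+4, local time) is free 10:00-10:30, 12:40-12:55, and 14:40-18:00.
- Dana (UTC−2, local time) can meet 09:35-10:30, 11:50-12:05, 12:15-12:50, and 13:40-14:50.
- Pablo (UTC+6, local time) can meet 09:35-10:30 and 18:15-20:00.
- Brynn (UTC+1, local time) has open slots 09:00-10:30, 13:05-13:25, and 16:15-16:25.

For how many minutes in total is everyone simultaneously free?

Callum → UTC: 06:00–06:30, 08:40–08:55, 10:40–14:00.
Dana → UTC: 11:35–12:30, 13:50–14:05, 14:15–14:50, 15:40–16:50.
Pablo → UTC: 03:35–04:30, 12:15–14:00.
Brynn → UTC: 08:00–09:30, 12:05–12:25, 15:15–15:25.
Callum ∩ Dana: 11:35–12:30, 13:50–14:00.
Callum ∩ Dana ∩ Pablo: 12:15–12:30, 13:50–14:00.
Callum ∩ Dana ∩ Pablo ∩ Brynn: 12:15–12:25.
Total common minutes: 10.

10 minutes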